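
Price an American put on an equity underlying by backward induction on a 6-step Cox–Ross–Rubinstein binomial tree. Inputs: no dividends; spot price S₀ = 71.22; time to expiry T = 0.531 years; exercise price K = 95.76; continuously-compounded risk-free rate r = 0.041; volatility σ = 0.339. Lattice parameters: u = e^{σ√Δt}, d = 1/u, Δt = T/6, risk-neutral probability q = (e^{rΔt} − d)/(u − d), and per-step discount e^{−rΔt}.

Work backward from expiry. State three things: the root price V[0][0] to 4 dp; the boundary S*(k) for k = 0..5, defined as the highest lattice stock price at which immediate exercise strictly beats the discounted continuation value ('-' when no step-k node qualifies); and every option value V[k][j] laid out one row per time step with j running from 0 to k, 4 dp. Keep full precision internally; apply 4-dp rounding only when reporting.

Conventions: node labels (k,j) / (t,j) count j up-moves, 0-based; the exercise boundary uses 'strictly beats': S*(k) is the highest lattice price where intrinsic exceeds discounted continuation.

price = 24.8657
boundary = - 64.3878 71.2200 64.3878 71.2200 78.7771
tree:
24.8657
31.3722 18.3525
37.5489 24.5400 12.1196
43.1331 31.3722 17.6665 6.5002
48.1816 37.5489 24.5400 10.7224 2.2025
52.7459 43.1331 31.3722 16.9829 4.3582 0.0000
56.8722 48.1816 37.5489 24.5400 8.6239 0.0000 0.0000

Δt=0.08850  u=1.10611  d=0.90407  q=0.49280  discount=0.99638
step 6 (expiry): payoffs max(K−S,0) = 56.8722 48.1816 37.5489 24.5400 8.6239 0.0000 0.0000
step 5: (k=5,j=0): S=43.0141, K−S=52.7459, hold=52.3990 ⇒ V=52.7459 exercise | (k=5,j=1): S=52.6269, K−S=43.1331, hold=42.7863 ⇒ V=43.1331 exercise | (k=5,j=2): S=64.3878, K−S=31.3722, hold=31.0253 ⇒ V=31.3722 exercise | (k=5,j=3): S=78.7771, K−S=16.9829, hold=16.6360 ⇒ V=16.9829 exercise | (k=5,j=4): S=96.3821, K−S=0.0000, hold=4.3582 ⇒ V=4.3582 continue | (k=5,j=5): S=117.9214, K−S=0.0000, hold=0.0000 ⇒ V=0.0000 continue  boundary S*=78.7771
step 4: (k=4,j=0): S=47.5784, K−S=48.1816, hold=47.8348 ⇒ V=48.1816 exercise | (k=4,j=1): S=58.2111, K−S=37.5489, hold=37.2021 ⇒ V=37.5489 exercise | (k=4,j=2): S=71.2200, K−S=24.5400, hold=24.1932 ⇒ V=24.5400 exercise | (k=4,j=3): S=87.1361, K−S=8.6239, hold=10.7224 ⇒ V=10.7224 continue | (k=4,j=4): S=106.6092, K−S=0.0000, hold=2.2025 ⇒ V=2.2025 continue  boundary S*=71.2200
step 3: (k=3,j=0): S=52.6269, K−S=43.1331, hold=42.7863 ⇒ V=43.1331 exercise | (k=3,j=1): S=64.3878, K−S=31.3722, hold=31.0253 ⇒ V=31.3722 exercise | (k=3,j=2): S=78.7771, K−S=16.9829, hold=17.6665 ⇒ V=17.6665 continue | (k=3,j=3): S=96.3821, K−S=0.0000, hold=6.5002 ⇒ V=6.5002 continue  boundary S*=64.3878
step 2: (k=2,j=0): S=58.2111, K−S=37.5489, hold=37.2021 ⇒ V=37.5489 exercise | (k=2,j=1): S=71.2200, K−S=24.5400, hold=24.5288 ⇒ V=24.5400 exercise | (k=2,j=2): S=87.1361, K−S=8.6239, hold=12.1196 ⇒ V=12.1196 continue  boundary S*=71.2200
step 1: (k=1,j=0): S=64.3878, K−S=31.3722, hold=31.0253 ⇒ V=31.3722 exercise | (k=1,j=1): S=78.7771, K−S=16.9829, hold=18.3525 ⇒ V=18.3525 continue  boundary S*=64.3878
step 0: (k=0,j=0): S=71.2200, K−S=24.5400, hold=24.8657 ⇒ V=24.8657 continue  boundary S*=-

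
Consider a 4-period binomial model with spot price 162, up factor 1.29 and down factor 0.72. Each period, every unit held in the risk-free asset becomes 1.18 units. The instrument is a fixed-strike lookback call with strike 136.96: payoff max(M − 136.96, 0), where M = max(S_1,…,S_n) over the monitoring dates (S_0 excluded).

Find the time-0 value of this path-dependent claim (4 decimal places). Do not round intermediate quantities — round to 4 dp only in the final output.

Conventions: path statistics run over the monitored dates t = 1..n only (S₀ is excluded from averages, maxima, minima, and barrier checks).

price = 102.6546

Set p* = 0.8070 (from d < R < u); the path-dependent value is the discounted p*-expectation over all price paths.
Enumerate all 2^4 = 16 price paths (U = up ×1.29, D = down ×0.72); each path with k up-moves has probability p*^k·(1−p*)^(4−k).
DDDD: M=116.6400, payoff=0.0000, prob=0.001387
UDDD: M=208.9800, payoff=72.0200, prob=0.005800
DUDD: M=150.4656, payoff=13.5056, prob=0.005800
UUDD: M=269.5842, payoff=132.6242, prob=0.024255
DDUD: M=116.6400, payoff=0.0000, prob=0.005800
UDUD: M=208.9800, payoff=72.0200, prob=0.024255
DUUD: M=194.1006, payoff=57.1406, prob=0.024255
UUUD: M=347.7636, payoff=210.8036, prob=0.101430
DDDU: M=116.6400, payoff=0.0000, prob=0.005800
UDDU: M=208.9800, payoff=72.0200, prob=0.024255
DUDU: M=150.4656, payoff=13.5056, prob=0.024255
UUDU: M=269.5842, payoff=132.6242, prob=0.101430
DDUU: M=139.7524, payoff=2.7924, prob=0.024255
UDUU: M=250.3898, payoff=113.4298, prob=0.101430
DUUU: M=250.3898, payoff=113.4298, prob=0.101430
UUUU: M=448.6151, payoff=311.6551, prob=0.424162
Price = Σ prob·payoff / R^4 = 199.024389 / 1.938778 = 102.6546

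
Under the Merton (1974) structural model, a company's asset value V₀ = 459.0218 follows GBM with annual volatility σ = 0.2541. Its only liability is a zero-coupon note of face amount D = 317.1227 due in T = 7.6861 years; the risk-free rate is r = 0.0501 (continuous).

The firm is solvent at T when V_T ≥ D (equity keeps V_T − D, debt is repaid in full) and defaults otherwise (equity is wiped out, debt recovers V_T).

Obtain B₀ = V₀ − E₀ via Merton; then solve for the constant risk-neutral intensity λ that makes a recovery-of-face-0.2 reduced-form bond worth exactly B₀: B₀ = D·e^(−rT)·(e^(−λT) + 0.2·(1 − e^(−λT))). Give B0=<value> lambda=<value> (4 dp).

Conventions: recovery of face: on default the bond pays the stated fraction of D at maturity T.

B0=200.3163 lambda=0.0122

Work the structural quantities from V₀ = 459.0218 against face 317.1227:
d₁ = [ln(V₀/D) + (r + σ²/2)T] / (σ√T)
   = [ln(459.0218/317.1227) + (0.0501 + 0.5·0.2541²)·7.6861] / (0.2541·√7.6861)
   = [0.369809 + 0.633207] / 0.704462 = 1.423804
d₂ = d₁ − σ√T = 1.423804 − 0.704462 = 0.719342
N(d₁) = 0.922748,  N(d₂) = 0.764035,  e^(−rT) = 0.680401
E₀ = V₀·N(d₁) − D·e^(−rT)·N(d₂)
   = 459.0218·0.922748 − 317.1227·0.680401·0.764035 = 258.705480
B₀ = V₀ − E₀ = 459.0218 − 258.705480 = 200.316320
e^(−λT) = (B₀·e^(rT)/D − 0.2)/(1 − 0.2) = (200.3163·1.469723/317.1227 − 0.2)/0.8 = 0.91047107
λ = −ln(0.91047107)/7.6861 = 0.012203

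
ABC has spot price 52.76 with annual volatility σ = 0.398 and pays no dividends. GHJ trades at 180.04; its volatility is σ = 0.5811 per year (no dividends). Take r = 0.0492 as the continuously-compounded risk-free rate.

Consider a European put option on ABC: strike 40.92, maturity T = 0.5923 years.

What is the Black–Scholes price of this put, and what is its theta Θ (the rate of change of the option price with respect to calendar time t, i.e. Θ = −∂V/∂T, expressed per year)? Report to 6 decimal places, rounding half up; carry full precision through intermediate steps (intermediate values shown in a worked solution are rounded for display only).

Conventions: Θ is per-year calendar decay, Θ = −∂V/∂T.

σ√T = 0.398·√0.5923 = 0.306305
d₁ = (ln(S/K) + (r+σ²/2)T) / (σ√T) = (ln(52.76/40.92) + (0.0492+0.398²/2)·0.5923) / 0.306305 = (0.254134 + 0.076053) / 0.306305 = 1.077968
d₂ = d₁ − σ√T = 1.077968 − 0.306305 = 0.771663
e^{−rT} = 0.971279
N(−d₁) = 0.140524,  N(−d₂) = 0.220157
Put price V = K·e^{−rT}·N(−d₂) − S·N(−d₁) = 8.750084 − 7.414047 = 1.336038
φ(d₁) = (1/√(2π))·e^{−d₁²/2} = 0.223142
Θ = −S·φ(d₁)·σ/(2√T) + r·K·e^{−rT}·N(−d₂) = −3.044168 + 0.430504 = -2.613664

price = 1.336038
Θ = -2.613664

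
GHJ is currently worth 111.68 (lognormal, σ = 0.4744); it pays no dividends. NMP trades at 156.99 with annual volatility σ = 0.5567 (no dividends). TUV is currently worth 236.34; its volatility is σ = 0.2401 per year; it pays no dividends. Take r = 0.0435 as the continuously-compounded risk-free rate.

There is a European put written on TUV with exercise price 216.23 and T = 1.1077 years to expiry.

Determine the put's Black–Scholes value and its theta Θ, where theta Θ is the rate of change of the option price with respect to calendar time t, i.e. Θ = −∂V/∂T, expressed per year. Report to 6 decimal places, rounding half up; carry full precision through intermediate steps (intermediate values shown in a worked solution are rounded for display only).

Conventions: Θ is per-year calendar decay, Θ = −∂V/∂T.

σ√T = 0.2401·√1.1077 = 0.252699
d₁ = (ln(S/K) + (r+σ²/2)T) / (σ√T) = (ln(236.34/216.23) + (0.0435+0.2401²/2)·1.1077) / 0.252699 = (0.088929 + 0.080113) / 0.252699 = 0.668947
d₂ = d₁ − σ√T = 0.668947 − 0.252699 = 0.416248
e^{−rT} = 0.952958
N(−d₁) = 0.251765,  N(−d₂) = 0.338614
Put price V = K·e^{−rT}·N(−d₂) − S·N(−d₁) = 69.774179 − 59.502067 = 10.272112
φ(d₁) = (1/√(2π))·e^{−d₁²/2} = 0.318962
Θ = −S·φ(d₁)·σ/(2√T) + r·K·e^{−rT}·N(−d₂) = −8.598589 + 3.035177 = -5.563412

price = 10.272112
Θ = -5.563412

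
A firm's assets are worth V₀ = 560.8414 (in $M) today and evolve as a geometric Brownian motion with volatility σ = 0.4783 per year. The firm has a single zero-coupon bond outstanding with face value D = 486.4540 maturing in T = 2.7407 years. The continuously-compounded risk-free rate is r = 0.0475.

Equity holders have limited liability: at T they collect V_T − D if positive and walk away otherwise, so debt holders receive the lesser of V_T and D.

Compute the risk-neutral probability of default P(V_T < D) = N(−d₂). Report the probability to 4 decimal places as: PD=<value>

PD=0.5207

With assets at 560.8414 and a single debt payment of 486.4540 at 2.7407 years:
d₁ = [ln(V₀/D) + (r + σ²/2)T] / (σ√T)
   = [ln(560.8414/486.4540) + (0.0475 + 0.5·0.4783²)·2.7407] / (0.4783·√2.7407)
   = [0.142296 + 0.443679] / 0.791829 = 0.740028
d₂ = d₁ − σ√T = 0.740028 − 0.791829 = -0.051801
risk-neutral PD = N(−d₂) = N(0.051801) = 0.520656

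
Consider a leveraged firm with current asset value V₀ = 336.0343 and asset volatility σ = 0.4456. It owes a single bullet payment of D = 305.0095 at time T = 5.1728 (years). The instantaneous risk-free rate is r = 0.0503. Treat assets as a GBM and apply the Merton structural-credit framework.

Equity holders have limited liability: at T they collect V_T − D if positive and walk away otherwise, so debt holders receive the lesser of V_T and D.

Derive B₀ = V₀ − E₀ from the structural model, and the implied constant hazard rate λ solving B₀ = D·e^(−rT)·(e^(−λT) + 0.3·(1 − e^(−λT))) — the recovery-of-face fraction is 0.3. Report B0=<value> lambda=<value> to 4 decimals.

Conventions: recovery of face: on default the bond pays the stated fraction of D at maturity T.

Equity is a call on the firm's assets struck at D = 305.0095:
d₁ = [ln(V₀/D) + (r + σ²/2)T] / (σ√T)
   = [ln(336.0343/305.0095) + (0.0503 + 0.5·0.4456²)·5.1728] / (0.4456·√5.1728)
   = [0.096870 + 0.773746] / 1.013463 = 0.859050
d₂ = d₁ − σ√T = 0.859050 − 1.013463 = -0.154413
N(d₁) = 0.804844,  N(d₂) = 0.438642,  e^(−rT) = 0.770904
E₀ = V₀·N(d₁) − D·e^(−rT)·N(d₂)
   = 336.0343·0.804844 − 305.0095·0.770904·0.438642 = 167.315863
B₀ = V₀ − E₀ = 336.0343 − 167.315863 = 168.718437
e^(−λT) = (B₀·e^(rT)/D − 0.3)/(1 − 0.3) = (168.7184·1.297179/305.0095 − 0.3)/0.7 = 0.59649243
λ = −ln(0.59649243)/5.1728 = 0.099886

B0=168.7184 lambda=0.0999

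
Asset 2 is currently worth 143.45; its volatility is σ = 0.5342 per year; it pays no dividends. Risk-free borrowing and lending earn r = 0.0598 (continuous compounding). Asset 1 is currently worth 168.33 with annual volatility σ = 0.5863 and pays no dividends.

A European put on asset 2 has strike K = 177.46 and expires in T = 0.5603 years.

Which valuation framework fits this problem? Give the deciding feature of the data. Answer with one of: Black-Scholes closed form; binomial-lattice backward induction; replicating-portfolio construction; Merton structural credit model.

framework: Black-Scholes closed form

Key observation: everything needed for the exact continuous-time valuation of the European put on asset 2 (strike 177.46) is given, and no feature rules the closed form out.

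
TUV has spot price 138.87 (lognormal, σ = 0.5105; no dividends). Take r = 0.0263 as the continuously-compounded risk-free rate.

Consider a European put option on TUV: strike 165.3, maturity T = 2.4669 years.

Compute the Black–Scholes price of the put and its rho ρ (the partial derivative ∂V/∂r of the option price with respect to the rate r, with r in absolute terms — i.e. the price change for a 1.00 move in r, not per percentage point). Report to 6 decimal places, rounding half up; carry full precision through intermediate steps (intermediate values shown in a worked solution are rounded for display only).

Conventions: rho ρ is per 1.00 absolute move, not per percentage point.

price = 54.183640
ρ = -269.218595

σ√T = 0.5105·√2.4669 = 0.801810
d₁ = (ln(S/K) + (r+σ²/2)T) / (σ√T) = (ln(138.87/165.3) + (0.0263+0.5105²/2)·2.4669) / 0.801810 = (-0.174224 + 0.386329) / 0.801810 = 0.264533
d₂ = d₁ − σ√T = 0.264533 − 0.801810 = -0.537277
e^{−rT} = 0.937180
N(−d₁) = 0.395685,  N(−d₂) = 0.704462
Put price V = K·e^{−rT}·N(−d₂) − S·N(−d₁) = 109.132350 − 54.948710 = 54.183640
ρ = −K·T·e^{−rT}·N(−d₂) = -269.218595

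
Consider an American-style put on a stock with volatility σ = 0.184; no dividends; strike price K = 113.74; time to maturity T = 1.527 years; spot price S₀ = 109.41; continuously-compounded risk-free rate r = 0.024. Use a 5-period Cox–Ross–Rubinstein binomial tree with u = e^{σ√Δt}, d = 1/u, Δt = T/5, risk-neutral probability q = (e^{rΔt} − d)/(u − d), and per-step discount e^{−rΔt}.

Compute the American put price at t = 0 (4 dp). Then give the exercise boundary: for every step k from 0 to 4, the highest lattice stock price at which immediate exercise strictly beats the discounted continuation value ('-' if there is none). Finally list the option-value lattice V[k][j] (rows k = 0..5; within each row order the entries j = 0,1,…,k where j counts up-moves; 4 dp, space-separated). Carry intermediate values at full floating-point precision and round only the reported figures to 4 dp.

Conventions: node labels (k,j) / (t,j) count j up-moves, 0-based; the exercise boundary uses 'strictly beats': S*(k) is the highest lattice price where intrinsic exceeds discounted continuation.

Δt=0.30540, u=1.10703, d=0.90332, q=0.51071, disc=e^(-rΔt)=0.99270
k=5 terminal: V=max(K-S,0) → 47.9359 33.0955 14.9083 0.0000 0.0000 0.0000
k=4: j=0 S=72.8474 intr=40.8926 cont=40.0620 V=40.8926[EX]; j=1 S=89.2762 intr=24.4638 cont=23.6332 V=24.4638[EX]; j=2 S=109.4100 intr=4.3300 cont=7.2412 V=7.2412[hold]; j=3 S=134.0845 intr=0.0000 cont=0.0000 V=0.0000[hold]; j=4 S=164.3237 intr=0.0000 cont=0.0000 V=0.0000[hold]  S*(4)=89.2762
k=3: j=0 S=80.6445 intr=33.0955 cont=32.2649 V=33.0955[EX]; j=1 S=98.8317 intr=14.9083 cont=15.5536 V=15.5536[hold]; j=2 S=121.1205 intr=0.0000 cont=3.5171 V=3.5171[hold]; j=3 S=148.4360 intr=0.0000 cont=0.0000 V=0.0000[hold]  S*(3)=80.6445
k=2: j=0 S=89.2762 intr=24.4638 cont=23.9604 V=24.4638[EX]; j=1 S=109.4100 intr=4.3300 cont=9.3377 V=9.3377[hold]; j=2 S=134.0845 intr=0.0000 cont=1.7083 V=1.7083[hold]  S*(2)=89.2762
k=1: j=0 S=98.8317 intr=14.9083 cont=16.6165 V=16.6165[hold]; j=1 S=121.1205 intr=0.0000 cont=5.4016 V=5.4016[hold]  S*(1)=-
k=0: j=0 S=109.4100 intr=4.3300 cont=10.8094 V=10.8094[hold]  S*(0)=-

price = 10.8094
boundary = - - 89.2762 80.6445 89.2762
tree:
10.8094
16.6165 5.4016
24.4638 9.3377 1.7083
33.0955 15.5536 3.5171 0.0000
40.8926 24.4638 7.2412 0.0000 0.0000
47.9359 33.0955 14.9083 0.0000 0.0000 0.0000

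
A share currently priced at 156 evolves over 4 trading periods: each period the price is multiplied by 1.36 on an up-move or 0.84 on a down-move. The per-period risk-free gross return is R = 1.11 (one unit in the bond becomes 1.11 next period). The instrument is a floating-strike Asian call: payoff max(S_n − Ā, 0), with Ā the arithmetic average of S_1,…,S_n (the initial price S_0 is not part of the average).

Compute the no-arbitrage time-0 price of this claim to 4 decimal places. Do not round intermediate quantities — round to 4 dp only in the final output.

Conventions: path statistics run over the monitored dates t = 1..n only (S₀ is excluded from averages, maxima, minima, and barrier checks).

price = 26.6156

No-arbitrage gives p* = (R−d)/(u−d) = 0.5192: enumerate every path, weight its payoff by its p*-probability, and discount by R^4.
Enumerate all 2^4 = 16 price paths (U = up ×1.36, D = down ×0.84); each path with k up-moves has probability p*^k·(1−p*)^(4−k).
DDDD: Ā=102.8108, payoff=0.0000, prob=0.053425
UDDD: Ā=166.4556, payoff=0.0000, prob=0.057699
DUDD: Ā=146.1756, payoff=0.0000, prob=0.057699
UUDD: Ā=236.6653, payoff=0.0000, prob=0.062315
DDUD: Ā=129.1404, payoff=0.0000, prob=0.057699
UDUD: Ā=209.0845, payoff=0.0000, prob=0.062315
DUUD: Ā=188.8045, payoff=14.7876, prob=0.062315
UUUD: Ā=305.6835, payoff=23.9418, prob=0.067300
DDDU: Ā=114.8309, payoff=10.9172, prob=0.057699
UDDU: Ā=185.9167, payoff=17.6755, prob=0.062315
DUDU: Ā=165.6367, payoff=37.9555, prob=0.062315
UUDU: Ā=268.1736, payoff=61.4517, prob=0.067300
DDUU: Ā=148.6015, payoff=54.9907, prob=0.062315
UDUU: Ā=240.5928, payoff=89.0325, prob=0.067300
DUUU: Ā=220.3128, payoff=109.3125, prob=0.067300
UUUU: Ā=356.6970, payoff=176.9822, prob=0.072684
Price = Σ prob·payoff / R^4 = 40.404409 / 1.518070 = 26.6156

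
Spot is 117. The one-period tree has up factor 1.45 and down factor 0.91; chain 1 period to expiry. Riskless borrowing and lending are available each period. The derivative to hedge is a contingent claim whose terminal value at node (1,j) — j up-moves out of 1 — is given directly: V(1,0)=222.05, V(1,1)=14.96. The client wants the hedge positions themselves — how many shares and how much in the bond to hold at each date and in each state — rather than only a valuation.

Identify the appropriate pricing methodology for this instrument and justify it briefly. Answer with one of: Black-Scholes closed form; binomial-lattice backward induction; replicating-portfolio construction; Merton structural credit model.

Key observation: the task asks for the hedge itself — share and bond holdings at every node of the 1-period tree on spot 117 with factors 1.45/0.91 — which is exactly what the replicating-portfolio construction produces.

framework: replicating-portfolio construction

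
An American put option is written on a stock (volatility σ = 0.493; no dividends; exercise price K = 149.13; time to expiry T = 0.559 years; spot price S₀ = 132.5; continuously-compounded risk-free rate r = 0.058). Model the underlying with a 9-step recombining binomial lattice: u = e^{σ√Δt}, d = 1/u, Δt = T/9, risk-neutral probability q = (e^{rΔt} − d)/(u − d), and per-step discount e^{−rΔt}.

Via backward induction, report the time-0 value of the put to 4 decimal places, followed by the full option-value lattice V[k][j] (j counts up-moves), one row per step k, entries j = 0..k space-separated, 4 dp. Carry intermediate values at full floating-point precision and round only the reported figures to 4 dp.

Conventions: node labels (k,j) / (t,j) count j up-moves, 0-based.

price = 27.1758
tree:
27.1758
36.0175 17.9511
46.2692 25.3554 10.1903
57.4793 34.6617 15.6218 4.4751
68.0757 45.6144 23.2419 7.6134 1.1623
77.4471 57.4793 33.3039 12.6869 2.2606 0.0000
85.7349 68.0757 45.4975 20.5509 4.3965 0.0000 0.0000
93.0645 77.4471 57.4793 31.9494 8.5507 0.0000 0.0000 0.0000
99.5467 85.7349 68.0757 45.4975 16.6300 0.0000 0.0000 0.0000 0.0000
105.2794 93.0645 77.4471 57.4793 31.9494 0.0000 0.0000 0.0000 0.0000 0.0000

Δt=0.06211, u=1.13073, d=0.88438, q=0.48397, disc=e^(-rΔt)=0.99640
k=9 terminal: V=max(K-S,0) → 105.2794 93.0645 77.4471 57.4793 31.9494 0.0000 0.0000 0.0000 0.0000 0.0000
k=8: j=0 S=49.5833 intr=99.5467 cont=99.0104 V=99.5467[EX]; j=1 S=63.3951 intr=85.7349 cont=85.1986 V=85.7349[EX]; j=2 S=81.0543 intr=68.0757 cont=67.5395 V=68.0757[EX]; j=3 S=103.6325 intr=45.4975 cont=44.9613 V=45.4975[EX]; j=4 S=132.5000 intr=16.6300 cont=16.4275 V=16.6300[EX]; j=5 S=169.4088 intr=0.0000 cont=0.0000 V=0.0000[hold]; j=6 S=216.5987 intr=0.0000 cont=0.0000 V=0.0000[hold]; j=7 S=276.9338 intr=0.0000 cont=0.0000 V=0.0000[hold]; j=8 S=354.0755 intr=0.0000 cont=0.0000 V=0.0000[hold]
k=7: j=0 S=56.0655 intr=93.0645 cont=92.5282 V=93.0645[EX]; j=1 S=71.6829 intr=77.4471 cont=76.9108 V=77.4471[EX]; j=2 S=91.6507 intr=57.4793 cont=56.9430 V=57.4793[EX]; j=3 S=117.1806 intr=31.9494 cont=31.4131 V=31.9494[EX]; j=4 S=149.8221 intr=0.0000 cont=8.5507 V=8.5507[hold]; j=5 S=191.5561 intr=0.0000 cont=0.0000 V=0.0000[hold]; j=6 S=244.9153 intr=0.0000 cont=0.0000 V=0.0000[hold]; j=7 S=313.1381 intr=0.0000 cont=0.0000 V=0.0000[hold]
k=6: j=0 S=63.3951 intr=85.7349 cont=85.1986 V=85.7349[EX]; j=1 S=81.0543 intr=68.0757 cont=67.5395 V=68.0757[EX]; j=2 S=103.6325 intr=45.4975 cont=44.9613 V=45.4975[EX]; j=3 S=132.5000 intr=16.6300 cont=20.5509 V=20.5509[hold]; j=4 S=169.4088 intr=0.0000 cont=4.3965 V=4.3965[hold]; j=5 S=216.5987 intr=0.0000 cont=0.0000 V=0.0000[hold]; j=6 S=276.9338 intr=0.0000 cont=0.0000 V=0.0000[hold]
k=5: j=0 S=71.6829 intr=77.4471 cont=76.9108 V=77.4471[EX]; j=1 S=91.6507 intr=57.4793 cont=56.9430 V=57.4793[EX]; j=2 S=117.1806 intr=31.9494 cont=33.3039 V=33.3039[hold]; j=3 S=149.8221 intr=0.0000 cont=12.6869 V=12.6869[hold]; j=4 S=191.5561 intr=0.0000 cont=2.2606 V=2.2606[hold]; j=5 S=244.9153 intr=0.0000 cont=0.0000 V=0.0000[hold]
k=4: j=0 S=81.0543 intr=68.0757 cont=67.5395 V=68.0757[EX]; j=1 S=103.6325 intr=45.4975 cont=45.6144 V=45.6144[hold]; j=2 S=132.5000 intr=16.6300 cont=23.2419 V=23.2419[hold]; j=3 S=169.4088 intr=0.0000 cont=7.6134 V=7.6134[hold]; j=4 S=216.5987 intr=0.0000 cont=1.1623 V=1.1623[hold]
k=3: j=0 S=91.6507 intr=57.4793 cont=56.9994 V=57.4793[EX]; j=1 S=117.1806 intr=31.9494 cont=34.6617 V=34.6617[hold]; j=2 S=149.8221 intr=0.0000 cont=15.6218 V=15.6218[hold]; j=3 S=191.5561 intr=0.0000 cont=4.4751 V=4.4751[hold]
k=2: j=0 S=103.6325 intr=45.4975 cont=46.2692 V=46.2692[hold]; j=1 S=132.5000 intr=16.6300 cont=25.3554 V=25.3554[hold]; j=2 S=169.4088 intr=0.0000 cont=10.1903 V=10.1903[hold]
k=1: j=0 S=117.1806 intr=31.9494 cont=36.0175 V=36.0175[hold]; j=1 S=149.8221 intr=0.0000 cont=17.9511 V=17.9511[hold]
k=0: j=0 S=132.5000 intr=16.6300 cont=27.1758 V=27.1758[hold]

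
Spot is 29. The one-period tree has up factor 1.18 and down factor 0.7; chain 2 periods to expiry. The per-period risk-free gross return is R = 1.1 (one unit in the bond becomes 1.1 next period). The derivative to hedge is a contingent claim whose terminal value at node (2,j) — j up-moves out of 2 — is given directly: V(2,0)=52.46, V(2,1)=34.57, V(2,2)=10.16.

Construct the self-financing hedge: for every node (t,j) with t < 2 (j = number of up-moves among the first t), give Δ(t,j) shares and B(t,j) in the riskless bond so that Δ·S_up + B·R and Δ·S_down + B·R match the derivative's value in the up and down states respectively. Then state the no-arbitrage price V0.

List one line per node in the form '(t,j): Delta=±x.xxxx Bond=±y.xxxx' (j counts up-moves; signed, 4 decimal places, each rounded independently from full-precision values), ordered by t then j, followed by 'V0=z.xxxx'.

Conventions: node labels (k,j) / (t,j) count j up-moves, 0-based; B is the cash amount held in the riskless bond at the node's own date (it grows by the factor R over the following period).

(0,0): Delta=-1.5232 Bond=59.1445
(1,0): Delta=-1.8360 Bond=71.4087
(1,1): Delta=-1.4861 Bond=63.7890
V0=14.9715

Arbitrage-free pricing uses the up-move probability p* = (R−d)/(u−d) = 0.8333, discounting each step at R = 1.1.
Terminal payoffs: V(2,0)=52.4600, V(2,1)=34.5700, V(2,2)=10.1600
Node (1,0) S=20.3000: V=(p*·34.5700+(1−p*)·52.4600)/1.1=34.1379; Δ=(34.5700−52.4600)/(23.9540−14.2100)=-1.8360; B=V−Δ·S=71.4087
Node (1,1) S=34.2200: V=(p*·10.1600+(1−p*)·34.5700)/1.1=12.9348; Δ=(10.1600−34.5700)/(40.3796−23.9540)=-1.4861; B=V−Δ·S=63.7890
Node (0,0) S=29.0000: V=(p*·12.9348+(1−p*)·34.1379)/1.1=14.9715; Δ=(12.9348−34.1379)/(34.2200−20.3000)=-1.5232; B=V−Δ·S=59.1445
Check: Δ(0,0)·S0 + B(0,0) = 14.9715 = V0.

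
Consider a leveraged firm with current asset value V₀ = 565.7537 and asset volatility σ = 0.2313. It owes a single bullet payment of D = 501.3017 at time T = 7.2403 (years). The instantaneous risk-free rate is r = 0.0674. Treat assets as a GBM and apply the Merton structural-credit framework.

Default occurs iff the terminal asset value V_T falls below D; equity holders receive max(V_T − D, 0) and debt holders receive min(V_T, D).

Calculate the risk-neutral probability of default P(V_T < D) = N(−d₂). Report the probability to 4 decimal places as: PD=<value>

PD=0.2523

With assets at 565.7537 and a single debt payment of 501.3017 at 7.2403 years:
d₁ = [ln(V₀/D) + (r + σ²/2)T] / (σ√T)
   = [ln(565.7537/501.3017) + (0.0674 + 0.5·0.2313²)·7.2403] / (0.2313·√7.2403)
   = [0.120951 + 0.681673] / 0.622378 = 1.289609
d₂ = d₁ − σ√T = 1.289609 − 0.622378 = 0.667232
risk-neutral PD = N(−d₂) = N(-0.667232) = 0.252312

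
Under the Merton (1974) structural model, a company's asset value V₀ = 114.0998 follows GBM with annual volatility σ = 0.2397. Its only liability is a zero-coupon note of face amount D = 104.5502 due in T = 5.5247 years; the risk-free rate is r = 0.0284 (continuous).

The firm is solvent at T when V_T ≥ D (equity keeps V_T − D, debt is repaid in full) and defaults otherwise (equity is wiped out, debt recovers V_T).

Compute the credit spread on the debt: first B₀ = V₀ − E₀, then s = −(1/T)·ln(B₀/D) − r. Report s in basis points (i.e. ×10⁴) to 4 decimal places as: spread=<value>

spread=266.2300

Work the structural quantities from V₀ = 114.0998 against face 104.5502:
d₁ = [ln(V₀/D) + (r + σ²/2)T] / (σ√T)
   = [ln(114.0998/104.5502) + (0.0284 + 0.5·0.2397²)·5.5247] / (0.2397·√5.5247)
   = [0.087406 + 0.315615] / 0.563407 = 0.715329
d₂ = d₁ − σ√T = 0.715329 − 0.563407 = 0.151922
N(d₁) = 0.762797,  N(d₂) = 0.560376,  e^(−rT) = 0.854788
E₀ = V₀·N(d₁) − D·e^(−rT)·N(d₂)
   = 114.0998·0.762797 − 104.5502·0.854788·0.560376 = 36.955183
B₀ = V₀ − E₀ = 114.0998 − 36.955183 = 77.144617
spread = −(1/T)·ln(B₀/D) − r = −(1/5.5247)·ln(77.144617/104.5502) − 0.0284 = 0.02662300
in basis points: 0.02662300 × 10⁴ = 266.2300 bp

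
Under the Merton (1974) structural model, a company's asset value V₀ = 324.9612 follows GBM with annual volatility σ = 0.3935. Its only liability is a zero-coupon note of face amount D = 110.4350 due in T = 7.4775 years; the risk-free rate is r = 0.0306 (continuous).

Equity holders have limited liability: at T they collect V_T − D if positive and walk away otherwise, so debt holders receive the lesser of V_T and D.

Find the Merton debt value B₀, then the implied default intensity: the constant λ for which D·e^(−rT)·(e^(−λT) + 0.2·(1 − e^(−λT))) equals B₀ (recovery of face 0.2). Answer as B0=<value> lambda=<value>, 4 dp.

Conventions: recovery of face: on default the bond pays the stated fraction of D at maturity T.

With assets at 324.9612 and a single debt payment of 110.4350 at 7.4775 years:
d₁ = [ln(V₀/D) + (r + σ²/2)T] / (σ√T)
   = [ln(324.9612/110.4350) + (0.0306 + 0.5·0.3935²)·7.4775] / (0.3935·√7.4775)
   = [1.079279 + 0.807728] / 1.076026 = 1.753681
d₂ = d₁ − σ√T = 1.753681 − 1.076026 = 0.677654
N(d₁) = 0.960257,  N(d₂) = 0.751004,  e^(−rT) = 0.795478
E₀ = V₀·N(d₁) − D·e^(−rT)·N(d₂)
   = 324.9612·0.960257 − 110.4350·0.795478·0.751004 = 246.071646
B₀ = V₀ − E₀ = 324.9612 − 246.071646 = 78.889554
e^(−λT) = (B₀·e^(rT)/D − 0.2)/(1 − 0.2) = (78.8896·1.257105/110.4350 − 0.2)/0.8 = 0.87252133
λ = −ln(0.87252133)/7.4775 = 0.018237

B0=78.8896 lambda=0.0182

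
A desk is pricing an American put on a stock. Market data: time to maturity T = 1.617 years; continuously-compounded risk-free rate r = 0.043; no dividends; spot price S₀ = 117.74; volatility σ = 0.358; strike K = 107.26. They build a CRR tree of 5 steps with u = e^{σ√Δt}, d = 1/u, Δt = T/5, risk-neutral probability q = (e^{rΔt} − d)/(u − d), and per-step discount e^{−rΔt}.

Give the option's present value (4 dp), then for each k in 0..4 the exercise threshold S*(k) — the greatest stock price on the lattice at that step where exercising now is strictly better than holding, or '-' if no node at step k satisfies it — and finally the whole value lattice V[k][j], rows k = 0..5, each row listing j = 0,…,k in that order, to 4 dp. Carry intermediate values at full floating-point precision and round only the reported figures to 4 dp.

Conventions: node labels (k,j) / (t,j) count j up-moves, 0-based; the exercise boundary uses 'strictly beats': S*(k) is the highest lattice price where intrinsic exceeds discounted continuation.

price = 13.2151
boundary = - - - 63.9252 78.3591
tree:
13.2151
20.3815 5.9403
30.3933 10.2739 1.4818
43.3348 17.4452 2.9087 0.0000
55.1099 28.9009 5.7097 0.0000 0.0000
64.7161 43.3348 11.2079 0.0000 0.0000 0.0000

params: Δt=0.32340 u=1.22579 d=0.81580 q=0.48343 e^(-rΔt)=0.98619
t_5 payoffs: 64.7161 43.3348 11.2079 0.0000 0.0000 0.0000
t_4: node(4,0) S=52.1501 payoff=55.1099 vs cont=53.6287 → 55.1099 [stop]  node(4,1) S=78.3591 payoff=28.9009 vs cont=27.4197 → 28.9009 [stop]  node(4,2) S=117.7400 payoff=0.0000 vs cont=5.7097 → 5.7097 [wait]  node(4,3) S=176.9126 payoff=0.0000 vs cont=0.0000 → 0.0000 [wait]  node(4,4) S=265.8235 payoff=0.0000 vs cont=0.0000 → 0.0000 [wait]  ⇒ S*(4)=78.3591
t_3: node(3,0) S=63.9252 payoff=43.3348 vs cont=41.8535 → 43.3348 [stop]  node(3,1) S=96.0521 payoff=11.2079 vs cont=17.4452 → 17.4452 [wait]  node(3,2) S=144.3249 payoff=0.0000 vs cont=2.9087 → 2.9087 [wait]  node(3,3) S=216.8583 payoff=0.0000 vs cont=0.0000 → 0.0000 [wait]  ⇒ S*(3)=63.9252
t_2: node(2,0) S=78.3591 payoff=28.9009 vs cont=30.3933 → 30.3933 [wait]  node(2,1) S=117.7400 payoff=0.0000 vs cont=10.2739 → 10.2739 [wait]  node(2,2) S=176.9126 payoff=0.0000 vs cont=1.4818 → 1.4818 [wait]  ⇒ S*(2)=-
t_1: node(1,0) S=96.0521 payoff=11.2079 vs cont=20.3815 → 20.3815 [wait]  node(1,1) S=144.3249 payoff=0.0000 vs cont=5.9403 → 5.9403 [wait]  ⇒ S*(1)=-
t_0: node(0,0) S=117.7400 payoff=0.0000 vs cont=13.2151 → 13.2151 [wait]  ⇒ S*(0)=-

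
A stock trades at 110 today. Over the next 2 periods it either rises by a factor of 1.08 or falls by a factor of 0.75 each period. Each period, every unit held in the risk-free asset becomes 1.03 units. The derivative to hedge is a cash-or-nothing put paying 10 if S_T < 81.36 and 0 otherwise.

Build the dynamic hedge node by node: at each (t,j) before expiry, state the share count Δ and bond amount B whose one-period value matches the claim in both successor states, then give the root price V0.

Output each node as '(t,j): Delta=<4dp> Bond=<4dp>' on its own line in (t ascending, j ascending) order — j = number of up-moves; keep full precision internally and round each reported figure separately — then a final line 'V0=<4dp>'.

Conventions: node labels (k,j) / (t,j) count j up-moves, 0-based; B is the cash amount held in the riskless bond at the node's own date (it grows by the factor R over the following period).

(0,0): Delta=-0.0405 Bond=4.6740
(1,0): Delta=-0.3673 Bond=31.7741
(1,1): Delta=0.0000 Bond=0.0000
V0=0.2164

Arbitrage-free pricing uses the up-move probability p* = (R−d)/(u−d) = 0.8485, discounting each step at R = 1.03.
Expiry values: V(2,0)=10.0000, V(2,1)=0.0000, V(2,2)=0.0000
(1,0): S=82.5000. Δ = (V_up−V_dn)/(S_up−S_dn) = (0.0000−10.0000)/(89.1000−61.8750) = -0.3673. V = [p*·0.0000 + (1−p*)·10.0000]/1.03 = 1.4710. B = V − Δ·S = 31.7741.
(1,1): S=118.8000. Δ = (V_up−V_dn)/(S_up−S_dn) = (0.0000−0.0000)/(128.3040−89.1000) = 0.0000. V = [p*·0.0000 + (1−p*)·0.0000]/1.03 = 0.0000. B = V − Δ·S = 0.0000.
(0,0): S=110.0000. Δ = (V_up−V_dn)/(S_up−S_dn) = (0.0000−1.4710)/(118.8000−82.5000) = -0.0405. V = [p*·0.0000 + (1−p*)·1.4710]/1.03 = 0.2164. B = V − Δ·S = 4.6740.
As a check, the time-0 holding Δ(0,0)·S0 + B(0,0) comes to 0.2164 — exactly V0.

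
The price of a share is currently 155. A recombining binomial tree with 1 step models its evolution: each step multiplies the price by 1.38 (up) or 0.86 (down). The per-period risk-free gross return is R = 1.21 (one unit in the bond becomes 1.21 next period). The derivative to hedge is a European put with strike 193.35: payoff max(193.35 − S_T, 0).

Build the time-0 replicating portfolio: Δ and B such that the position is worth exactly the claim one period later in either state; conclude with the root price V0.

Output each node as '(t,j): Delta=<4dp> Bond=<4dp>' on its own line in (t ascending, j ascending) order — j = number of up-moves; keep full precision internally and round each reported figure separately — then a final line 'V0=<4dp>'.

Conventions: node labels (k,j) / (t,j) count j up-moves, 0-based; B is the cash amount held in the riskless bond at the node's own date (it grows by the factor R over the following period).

(0,0): Delta=-0.7450 Bond=131.7053
V0=16.2246

Arbitrage-free pricing uses the up-move probability p* = (R−d)/(u−d) = 0.6731, discounting each step at R = 1.21.
Terminal payoffs: V(1,0)=60.0500, V(1,1)=0.0000
Node (0,0) S=155.0000: V=(p*·0.0000+(1−p*)·60.0500)/1.21=16.2246; Δ=(0.0000−60.0500)/(213.9000−133.3000)=-0.7450; B=V−Δ·S=131.7053
Check: Δ(0,0)·S0 + B(0,0) = 16.2246 = V0.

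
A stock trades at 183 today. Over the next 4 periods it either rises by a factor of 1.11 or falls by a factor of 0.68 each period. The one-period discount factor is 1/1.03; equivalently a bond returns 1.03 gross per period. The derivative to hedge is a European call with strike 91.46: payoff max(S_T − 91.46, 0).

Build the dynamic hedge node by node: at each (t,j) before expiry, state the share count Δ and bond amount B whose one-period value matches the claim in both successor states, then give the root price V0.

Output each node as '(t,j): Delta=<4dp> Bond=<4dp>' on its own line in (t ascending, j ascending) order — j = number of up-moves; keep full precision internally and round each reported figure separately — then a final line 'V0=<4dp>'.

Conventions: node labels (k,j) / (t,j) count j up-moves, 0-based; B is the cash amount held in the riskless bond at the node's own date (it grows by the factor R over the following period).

(0,0): Delta=0.9710 Bond=-75.3895
(1,0): Delta=0.8377 Bond=-61.0622
(1,1): Delta=0.9897 Bond=-81.4429
(2,0): Delta=0.2780 Bond=-15.5293
(2,1): Delta=0.9161 Bond=-73.7203
(2,2): Delta=1.0000 Bond=-86.2098
(3,0): Delta=0.0000 Bond=0.0000
(3,1): Delta=0.3169 Bond=-19.6512
(3,2): Delta=1.0000 Bond=-88.7961
(3,3): Delta=1.0000 Bond=-88.7961
V0=102.3086

Since d<R<u, set p* = (R−d)/(u−d) = 0.8140; price each node as the discounted p*-expectation of its children.
Expiry values: V(4,0)=0.0000, V(4,1)=0.0000, V(4,2)=12.7993, V(4,3)=78.7280, V(4,4)=186.3469
  t=3,j=0: stock 57.5411 → up 63.8706 (V=0.0000), down 39.1279 (V=0.0000). Price 0.0000; hedge Δ=0.0000, bond B=0.0000.
  t=3,j=1: stock 93.9273 → up 104.2593 (V=12.7993), down 63.8706 (V=0.0000). Price 10.1146; hedge Δ=0.3169, bond B=-19.6512.
  t=3,j=2: stock 153.3225 → up 170.1880 (V=78.7280), down 104.2593 (V=12.7993). Price 64.5264; hedge Δ=1.0000, bond B=-88.7961.
  t=3,j=3: stock 250.2765 → up 277.8069 (V=186.3469), down 170.1880 (V=78.7280). Price 161.4804; hedge Δ=1.0000, bond B=-88.7961.
  t=2,j=0: stock 84.6192 → up 93.9273 (V=10.1146), down 57.5411 (V=0.0000). Price 7.9930; hedge Δ=0.2780, bond B=-15.5293.
  t=2,j=1: stock 138.1284 → up 153.3225 (V=64.5264), down 93.9273 (V=10.1146). Price 52.8187; hedge Δ=0.9161, bond B=-73.7203.
  t=2,j=2: stock 225.4743 → up 250.2765 (V=161.4804), down 153.3225 (V=64.5264). Price 139.2645; hedge Δ=1.0000, bond B=-86.2098.
  t=1,j=0: stock 124.4400 → up 138.1284 (V=52.8187), down 84.6192 (V=7.9930). Price 43.1836; hedge Δ=0.8377, bond B=-61.0622.
  t=1,j=1: stock 203.1300 → up 225.4743 (V=139.2645), down 138.1284 (V=52.8187). Price 119.5937; hedge Δ=0.9897, bond B=-81.4429.
  t=0,j=0: stock 183.0000 → up 203.1300 (V=119.5937), down 124.4400 (V=43.1836). Price 102.3086; hedge Δ=0.9710, bond B=-75.3895.
Sanity check at the root: Δ(0,0)·S0 + B(0,0) reproduces V0 = 102.3086.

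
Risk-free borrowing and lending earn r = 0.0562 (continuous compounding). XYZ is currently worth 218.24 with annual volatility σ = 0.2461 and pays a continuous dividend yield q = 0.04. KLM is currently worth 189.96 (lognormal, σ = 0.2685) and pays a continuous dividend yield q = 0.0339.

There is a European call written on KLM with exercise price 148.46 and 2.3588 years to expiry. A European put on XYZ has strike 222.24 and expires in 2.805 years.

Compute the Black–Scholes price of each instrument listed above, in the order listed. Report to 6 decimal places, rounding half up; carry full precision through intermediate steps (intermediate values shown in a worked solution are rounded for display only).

[KLM call K=148.46]
σ√T = 0.2685·√2.3588 = 0.412373
d₁ = (ln(S/K) + (r−q+σ²/2)T) / (σ√T) = (ln(189.96/148.46) + (0.0562−0.0339+0.2685²/2)·2.3588) / 0.412373 = (0.246498 + 0.137627) / 0.412373 = 0.931499
d₂ = d₁ − σ√T = 0.931499 − 0.412373 = 0.519127
e^{−rT} = 0.875846
e^{−qT} = 0.923150
N(d₁) = 0.824202,  N(d₂) = 0.698164
price = S·e^{−qT}·N(d₁) − K·e^{−rT}·N(d₂) = 144.533446 − 90.780946 = 53.752501
[XYZ put K=222.24]
σ√T = 0.2461·√2.805 = 0.412172
d₁ = (ln(S/K) + (r−q+σ²/2)T) / (σ√T) = (ln(218.24/222.24) + (0.0562−0.04+0.2461²/2)·2.805) / 0.412172 = (-0.018163 + 0.130384) / 0.412172 = 0.272268
d₂ = d₁ − σ√T = 0.272268 − 0.412172 = -0.139903
e^{−rT} = 0.854156
e^{−qT} = 0.893865
N(−d₁) = 0.392708,  N(−d₂) = 0.555632
price = K·e^{−rT}·N(−d₂) − S·e^{−qT}·N(−d₁) = 105.474322 − 76.608360 = 28.865962

price(KLM call K=148.46) = 53.752501
price(XYZ put K=222.24) = 28.865962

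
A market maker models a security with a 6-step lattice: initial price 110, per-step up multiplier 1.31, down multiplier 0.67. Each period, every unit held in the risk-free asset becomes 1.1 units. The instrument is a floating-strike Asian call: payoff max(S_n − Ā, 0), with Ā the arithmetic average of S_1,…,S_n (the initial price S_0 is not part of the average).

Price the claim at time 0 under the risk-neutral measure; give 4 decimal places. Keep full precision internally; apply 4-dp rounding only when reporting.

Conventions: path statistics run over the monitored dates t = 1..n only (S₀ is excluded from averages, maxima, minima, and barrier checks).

Risk-neutral up-probability p* = (R−d)/(u−d) = (1.1−0.67)/(1.31−0.67) = 0.6719; the claim prices as the p*-weighted sum of path payoffs discounted by R^6.
Enumerate all 2^6 = 64 price paths (U = up ×1.31, D = down ×0.67); each path with k up-moves has probability p*^k·(1−p*)^(6−k).
DDDDDD: Ā=33.8552, payoff=0.0000, prob=0.001248
UDDDDD: Ā=66.1944, payoff=0.0000, prob=0.002556
DUDDDD: Ā=54.4611, payoff=0.0000, prob=0.002556
UUDDDD: Ā=106.4836, payoff=0.0000, prob=0.005233
DDUDDD: Ā=46.5998, payoff=0.0000, prob=0.002556
UDUDDD: Ā=91.1129, payoff=0.0000, prob=0.005233
DUUDDD: Ā=79.3796, payoff=0.0000, prob=0.005233
UUUDDD: Ā=155.2049, payoff=0.0000, prob=0.010715
DDDUDD: Ā=41.3327, payoff=0.0000, prob=0.002556
UDDUDD: Ā=80.8146, payoff=0.0000, prob=0.005233
DUDUDD: Ā=69.0813, payoff=0.0000, prob=0.005233
UUDUDD: Ā=135.0693, payoff=0.0000, prob=0.010715
DDUUDD: Ā=61.2199, payoff=0.0000, prob=0.005233
UDUUDD: Ā=119.6987, payoff=0.0000, prob=0.010715
DUUUDD: Ā=107.9653, payoff=0.0000, prob=0.010715
UUUUDD: Ā=211.0964, payoff=0.0000, prob=0.021940
DDDDUD: Ā=37.8037, payoff=0.0000, prob=0.002556
UDDDUD: Ā=73.9147, payoff=0.0000, prob=0.005233
DUDDUD: Ā=62.1814, payoff=0.0000, prob=0.005233
UUDDUD: Ā=121.5785, payoff=0.0000, prob=0.010715
DDUDUD: Ā=54.3200, payoff=0.0000, prob=0.005233
UDUDUD: Ā=106.2078, payoff=0.0000, prob=0.010715
DUUDUD: Ā=94.4745, payoff=0.0000, prob=0.010715
UUUDUD: Ā=184.7188, payoff=0.0000, prob=0.021940
DDDUUD: Ā=49.0529, payoff=0.0000, prob=0.005233
UDDUUD: Ā=95.9095, payoff=0.0000, prob=0.010715
DUDUUD: Ā=84.1762, payoff=0.0000, prob=0.010715
UUDUUD: Ā=164.5832, payoff=0.0000, prob=0.021940
DDUUUD: Ā=76.3148, payoff=0.0000, prob=0.010715
UDUUUD: Ā=149.2126, payoff=0.0000, prob=0.021940
DUUUUD: Ā=137.4792, payoff=7.9419, prob=0.021940
UUUUUD: Ā=268.8027, payoff=15.5281, prob=0.044924
DDDDDU: Ā=35.4393, payoff=0.0000, prob=0.002556
UDDDDU: Ā=69.2918, payoff=0.0000, prob=0.005233
DUDDDU: Ā=57.5584, payoff=0.0000, prob=0.005233
UUDDDU: Ā=112.5396, payoff=0.0000, prob=0.010715
DDUDDU: Ā=49.6971, payoff=0.0000, prob=0.005233
UDUDDU: Ā=97.1690, payoff=0.0000, prob=0.010715
DUUDDU: Ā=85.4356, payoff=0.0000, prob=0.010715
UUUDDU: Ā=167.0458, payoff=0.0000, prob=0.021940
DDDUDU: Ā=44.4300, payoff=0.0000, prob=0.005233
UDDUDU: Ā=86.8706, payoff=0.0000, prob=0.010715
DUDUDU: Ā=75.1373, payoff=0.0000, prob=0.010715
UUDUDU: Ā=146.9102, payoff=0.0000, prob=0.021940
DDUUDU: Ā=67.2760, payoff=7.0997, prob=0.010715
UDUUDU: Ā=131.5396, payoff=13.8815, prob=0.021940
DUUUDU: Ā=119.8062, payoff=25.6149, prob=0.021940
UUUUDU: Ā=234.2480, payoff=50.0828, prob=0.044924
DDDDUU: Ā=40.9011, payoff=0.0000, prob=0.005233
UDDDUU: Ā=79.9707, payoff=0.0000, prob=0.010715
DUDDUU: Ā=68.2374, payoff=6.1383, prob=0.010715
UUDDUU: Ā=133.4194, payoff=12.0017, prob=0.021940
DDUDUU: Ā=60.3761, payoff=13.9996, prob=0.010715
UDUDUU: Ā=118.0487, payoff=27.3724, prob=0.021940
DUUDUU: Ā=106.3154, payoff=39.1057, prob=0.021940
UUUDUU: Ā=207.8704, payoff=76.4604, prob=0.044924
DDDUUU: Ā=55.1090, payoff=19.2667, prob=0.010715
UDDUUU: Ā=107.7504, payoff=37.6707, prob=0.021940
DUDUUU: Ā=96.0171, payoff=49.4041, prob=0.021940
UUDUUU: Ā=187.7349, payoff=96.5960, prob=0.044924
DDUUUU: Ā=88.1557, payoff=57.2654, prob=0.021940
UDUUUU: Ā=172.3642, payoff=111.9666, prob=0.044924
DUUUUU: Ā=160.6309, payoff=123.7000, prob=0.044924
UUUUUU: Ā=314.0693, payoff=241.8612, prob=0.091988
Price = Σ prob·payoff / R^6 = 49.985144 / 1.771561 = 28.2153

price = 28.2153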